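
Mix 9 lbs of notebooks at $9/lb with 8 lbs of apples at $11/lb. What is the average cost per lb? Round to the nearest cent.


Cost of notebooks:
9 x $9 = $81
Cost of apples:
8 x $11 = $88
Total cost: $81 + $88 = $169
Total weight: 17 lbs
Average: $169 / 17 = $9.9411... ≈ $9.94/lb

$9.94/lb


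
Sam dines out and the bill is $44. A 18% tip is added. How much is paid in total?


Calculate the tip:
18% of $44 = $7.92
Add tip to meal cost:
$44 + $7.92 = $51.92

$51.92


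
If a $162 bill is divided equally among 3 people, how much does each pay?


Total bill: $162
Number of people: 3
Each pays: $162 / 3 = $54

$54


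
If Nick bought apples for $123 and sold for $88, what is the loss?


Selling price = $88
Cost price = $123
Loss = cost price - selling price:
Loss = $123 - $88 = $35

$35


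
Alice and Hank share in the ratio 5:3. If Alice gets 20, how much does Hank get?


Find the multiplier:
20 / 5 = 4
Apply to Hank's share:
3 x 4 = 12

12


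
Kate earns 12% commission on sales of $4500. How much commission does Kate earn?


Convert rate to decimal:
12% = 0.12
Multiply by sales:
$4500 x 0.12 = $540

$540


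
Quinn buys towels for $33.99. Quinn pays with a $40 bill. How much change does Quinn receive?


Start with the amount paid:
$40
Subtract the price:
$40 - $33.99 = $6.01

$6.01


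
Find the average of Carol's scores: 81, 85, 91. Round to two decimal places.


Add the scores:
81 + 85 + 91 = 257
Divide by the number of tests:
257 / 3 = 85.6666... ≈ 85.67

85.67


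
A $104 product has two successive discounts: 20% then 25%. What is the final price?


First discount:
20% of $104 = $20.80
Price after first discount:
$104 - $20.80 = $83.20
Second discount:
25% of $83.20 = $20.80
Final price:
$83.20 - $20.80 = $62.40

$62.40


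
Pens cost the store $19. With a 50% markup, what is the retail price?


Calculate the markup amount:
50% of $19 = $9.50
Add to cost:
$19 + $9.50 = $28.50

$28.50


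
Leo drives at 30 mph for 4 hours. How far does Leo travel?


Use the formula: distance = speed x time
Speed = 30 mph, Time = 4 hours
30 x 4 = 120 miles

120 miles


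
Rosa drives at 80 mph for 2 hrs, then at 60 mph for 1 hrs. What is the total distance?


Leg 1 distance:
80 x 2 = 160 miles
Leg 2 distance:
60 x 1 = 60 miles
Total distance:
160 + 60 = 220 miles

220 miles


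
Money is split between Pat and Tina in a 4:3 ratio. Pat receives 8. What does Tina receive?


Find the multiplier:
8 / 4 = 2
Apply to Tina's share:
3 x 2 = 6

6


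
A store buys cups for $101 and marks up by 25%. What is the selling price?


Calculate the markup amount:
25% of $101 = $25.25
Add to cost:
$101 + $25.25 = $126.25

$126.25


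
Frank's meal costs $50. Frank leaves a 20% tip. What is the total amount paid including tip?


Calculate the tip:
20% of $50 = $10
Add tip to meal cost:
$50 + $10 = $60

$60


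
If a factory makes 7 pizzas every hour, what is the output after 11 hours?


Production rate: 7 pizzas per hour
Time: 11 hours
Total: 7 x 11 = 77 pizzas

77 pizzas


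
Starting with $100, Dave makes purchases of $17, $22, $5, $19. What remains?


Add up expenses:
$17 + $22 + $5 + $19 = $63
Subtract from budget:
$100 - $63 = $37

$37


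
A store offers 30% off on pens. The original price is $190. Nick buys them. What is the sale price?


Calculate the discount amount:
30% of $190 = $57
Subtract from original:
$190 - $57 = $133

$133


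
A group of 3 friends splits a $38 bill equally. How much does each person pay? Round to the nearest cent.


Total bill: $38
Number of people: 3
Each pays: $38 / 3 = $12.6666... ≈ $12.67

$12.67


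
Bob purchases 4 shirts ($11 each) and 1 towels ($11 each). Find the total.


Cost of shirts:
4 x $11 = $44
Cost of towels:
1 x $11 = $11
Add both:
$44 + $11 = $55

$55


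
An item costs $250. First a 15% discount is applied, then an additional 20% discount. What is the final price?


First discount:
15% of $250 = $37.50
Price after first discount:
$250 - $37.50 = $212.50
Second discount:
20% of $212.50 = $42.50
Final price:
$212.50 - $42.50 = $170

$170


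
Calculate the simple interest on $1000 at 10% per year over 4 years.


Use the formula I = P x R x T / 100
P x R x T = 1000 x 10 x 4 = 40000
I = 40000 / 100 = $400

$400


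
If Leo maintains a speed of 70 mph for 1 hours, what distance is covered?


Use the formula: distance = speed x time
Speed = 70 mph, Time = 1 hours
70 x 1 = 70 miles

70 miles


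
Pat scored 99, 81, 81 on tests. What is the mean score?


Add the scores:
99 + 81 + 81 = 261
Divide by the number of tests:
261 / 3 = 87

87


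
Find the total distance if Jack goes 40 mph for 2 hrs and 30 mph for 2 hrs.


Leg 1 distance:
40 x 2 = 80 miles
Leg 2 distance:
30 x 2 = 60 miles
Total distance:
80 + 60 = 140 miles

140 miles


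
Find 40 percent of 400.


Convert percentage to decimal:
40% = 0.4
Multiply:
400 x 0.4 = 160

160


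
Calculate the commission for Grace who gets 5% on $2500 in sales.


Convert rate to decimal:
5% = 0.05
Multiply by sales:
$2500 x 0.05 = $125

$125


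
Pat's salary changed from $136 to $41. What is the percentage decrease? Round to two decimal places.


Find the absolute change:
|41 - 136| = 95
Divide by original and multiply by 100:
95 / 136 x 100 = 69.8529...% ≈ 69.85%

69.85%


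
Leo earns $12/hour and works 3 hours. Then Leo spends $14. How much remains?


Calculate earnings:
3 x $12 = $36
Subtract spending:
$36 - $14 = $22

$22


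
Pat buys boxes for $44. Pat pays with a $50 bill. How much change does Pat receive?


Start with the amount paid:
$50
Subtract the price:
$50 - $44 = $6

$6


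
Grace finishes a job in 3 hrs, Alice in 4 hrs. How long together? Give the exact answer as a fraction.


Grace's rate: 1/3 of the job per hour
Alice's rate: 1/4 of the job per hour
Combined rate: 1/3 + 1/4 = 7/12 per hour
Time = 1 / (7/12) = 12/7 hours (≈ 1.71 hours)

12/7 hours


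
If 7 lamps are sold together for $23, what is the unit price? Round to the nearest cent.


Total cost: $23
Number of items: 7
Unit price: $23 / 7 = $3.2857... ≈ $3.29

$3.29


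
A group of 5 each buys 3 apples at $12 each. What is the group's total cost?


Cost per person:
3 x $12 = $36
Group total:
5 x $36 = $180

$180


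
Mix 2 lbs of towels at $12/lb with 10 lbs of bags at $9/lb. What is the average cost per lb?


Cost of towels:
2 x $12 = $24
Cost of bags:
10 x $9 = $90
Total cost: $24 + $90 = $114
Total weight: 12 lbs
Average: $114 / 12 = $9.50/lb

$9.50/lb


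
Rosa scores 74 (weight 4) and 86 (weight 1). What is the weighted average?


Weighted sum:
4 x 74 + 1 x 86 = 382
Total weight:
4 + 1 = 5
Weighted average:
382 / 5 = 76.4

76.4


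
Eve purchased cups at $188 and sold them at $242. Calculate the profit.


Selling price = $242
Cost price = $188
Profit = selling price - cost price:
Profit = $242 - $188 = $54

$54


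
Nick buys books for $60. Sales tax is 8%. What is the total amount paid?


Calculate the tax:
8% of $60 = $4.80
Add tax to price:
$60 + $4.80 = $64.80

$64.80


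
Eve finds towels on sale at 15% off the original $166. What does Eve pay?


Calculate the discount amount:
15% of $166 = $24.90
Subtract from original:
$166 - $24.90 = $141.10

$141.10


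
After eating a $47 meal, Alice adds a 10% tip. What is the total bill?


Calculate the tip:
10% of $47 = $4.70
Add tip to meal cost:
$47 + $4.70 = $51.70

$51.70


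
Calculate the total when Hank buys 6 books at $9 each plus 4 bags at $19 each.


Cost of books:
6 x $9 = $54
Cost of bags:
4 x $19 = $76
Add both:
$54 + $76 = $130

$130


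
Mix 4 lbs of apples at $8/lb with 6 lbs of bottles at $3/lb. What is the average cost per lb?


Cost of apples:
4 x $8 = $32
Cost of bottles:
6 x $3 = $18
Total cost: $32 + $18 = $50
Total weight: 10 lbs
Average: $50 / 10 = $5/lb

$5/lb


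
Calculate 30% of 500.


Convert percentage to decimal:
30% = 0.3
Multiply:
500 x 0.3 = 150

150


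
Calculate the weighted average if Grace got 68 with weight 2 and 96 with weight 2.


Weighted sum:
2 x 68 + 2 x 96 = 328
Total weight:
2 + 2 = 4
Weighted average:
328 / 4 = 82

82


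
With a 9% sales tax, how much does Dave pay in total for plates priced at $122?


Calculate the tax:
9% of $122 = $10.98
Add tax to price:
$122 + $10.98 = $132.98

$132.98


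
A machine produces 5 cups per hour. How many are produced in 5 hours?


Production rate: 5 cups per hour
Time: 5 hours
Total: 5 x 5 = 25 cups

25 cups


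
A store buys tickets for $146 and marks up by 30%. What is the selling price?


Calculate the markup amount:
30% of $146 = $43.80
Add to cost:
$146 + $43.80 = $189.80

$189.80


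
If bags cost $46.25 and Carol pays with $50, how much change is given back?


Start with the amount paid:
$50
Subtract the price:
$50 - $46.25 = $3.75

$3.75


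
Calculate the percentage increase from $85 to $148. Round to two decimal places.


Find the absolute change:
|148 - 85| = 63
Divide by original and multiply by 100:
63 / 85 x 100 = 74.1176...% ≈ 74.12%

74.12%


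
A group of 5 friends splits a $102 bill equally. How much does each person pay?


Total bill: $102
Number of people: 5
Each pays: $102 / 5 = $20.40

$20.40


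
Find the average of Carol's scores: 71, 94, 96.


Add the scores:
71 + 94 + 96 = 261
Divide by the number of tests:
261 / 3 = 87

87


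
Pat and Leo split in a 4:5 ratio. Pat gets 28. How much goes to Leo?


Find the multiplier:
28 / 4 = 7
Apply to Leo's share:
5 x 7 = 35

35


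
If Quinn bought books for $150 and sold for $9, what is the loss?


Selling price = $9
Cost price = $150
Loss = cost price - selling price:
Loss = $150 - $9 = $141

$141


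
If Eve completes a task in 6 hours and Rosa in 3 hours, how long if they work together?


Eve's rate: 1/6 of the job per hour
Rosa's rate: 1/3 of the job per hour
Combined rate: 1/6 + 1/3 = 1/2 per hour
Time = 1 / (1/2) = 2 hours

2 hours


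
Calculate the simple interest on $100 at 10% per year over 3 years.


Use the formula I = P x R x T / 100
P x R x T = 100 x 10 x 3 = 3000
I = 3000 / 100 = $30

$30


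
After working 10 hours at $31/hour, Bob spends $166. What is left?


Calculate earnings:
10 x $31 = $310
Subtract spending:
$310 - $166 = $144

$144


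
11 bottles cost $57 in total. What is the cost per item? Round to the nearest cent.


Total cost: $57
Number of items: 11
Unit price: $57 / 11 = $5.1818... ≈ $5.18

$5.18


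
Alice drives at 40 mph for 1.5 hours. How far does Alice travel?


Use the formula: distance = speed x time
Speed = 40 mph, Time = 1.5 hours
40 x 1.5 = 60 miles

60 miles


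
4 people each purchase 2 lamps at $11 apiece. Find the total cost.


Cost per person:
2 x $11 = $22
Group total:
4 x $22 = $88

$88


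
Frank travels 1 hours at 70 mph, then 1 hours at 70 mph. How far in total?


Leg 1 distance:
70 x 1 = 70 miles
Leg 2 distance:
70 x 1 = 70 miles
Total distance:
70 + 70 = 140 miles

140 miles


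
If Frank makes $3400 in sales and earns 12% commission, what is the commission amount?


Convert rate to decimal:
12% = 0.12
Multiply by sales:
$3400 x 0.12 = $408

$408


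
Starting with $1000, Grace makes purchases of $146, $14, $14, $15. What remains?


Add up expenses:
$146 + $14 + $14 + $15 = $189
Subtract from budget:
$1000 - $189 = $811

$811


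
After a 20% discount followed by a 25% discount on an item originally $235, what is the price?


First discount:
20% of $235 = $47
Price after first discount:
$235 - $47 = $188
Second discount:
25% of $188 = $47
Final price:
$188 - $47 = $141

$141


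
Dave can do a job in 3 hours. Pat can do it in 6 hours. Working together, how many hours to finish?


Dave's rate: 1/3 of the job per hour
Pat's rate: 1/6 of the job per hour
Combined rate: 1/3 + 1/6 = 1/2 per hour
Time = 1 / (1/2) = 2 hours

2 hours


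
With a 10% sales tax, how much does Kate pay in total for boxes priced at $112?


Calculate the tax:
10% of $112 = $11.20
Add tax to price:
$112 + $11.20 = $123.20

$123.20


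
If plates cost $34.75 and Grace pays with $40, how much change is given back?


Start with the amount paid:
$40
Subtract the price:
$40 - $34.75 = $5.25

$5.25


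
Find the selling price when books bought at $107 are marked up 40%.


Calculate the markup amount:
40% of $107 = $42.80
Add to cost:
$107 + $42.80 = $149.80

$149.80


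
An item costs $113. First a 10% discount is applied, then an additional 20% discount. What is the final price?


First discount:
10% of $113 = $11.30
Price after first discount:
$113 - $11.30 = $101.70
Second discount:
20% of $101.70 = $20.34
Final price:
$101.70 - $20.34 = $81.36

$81.36


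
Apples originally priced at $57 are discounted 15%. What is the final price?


Calculate the discount amount:
15% of $57 = $8.55
Subtract from original:
$57 - $8.55 = $48.45

$48.45


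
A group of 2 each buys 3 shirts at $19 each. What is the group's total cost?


Cost per person:
3 x $19 = $57
Group total:
2 x $57 = $114

$114


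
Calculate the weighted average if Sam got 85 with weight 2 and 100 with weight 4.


Weighted sum:
2 x 85 + 4 x 100 = 570
Total weight:
2 + 4 = 6
Weighted average:
570 / 6 = 95

95


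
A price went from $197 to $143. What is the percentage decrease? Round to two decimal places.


Find the absolute change:
|143 - 197| = 54
Divide by original and multiply by 100:
54 / 197 x 100 = 27.4111...% ≈ 27.41%

27.41%


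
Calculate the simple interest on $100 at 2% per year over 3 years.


Use the formula I = P x R x T / 100
P x R x T = 100 x 2 x 3 = 600
I = 600 / 100 = $6

$6


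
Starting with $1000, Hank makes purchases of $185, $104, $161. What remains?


Add up expenses:
$185 + $104 + $161 = $450
Subtract from budget:
$1000 - $450 = $550

$550


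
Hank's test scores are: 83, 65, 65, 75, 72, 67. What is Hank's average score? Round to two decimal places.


Add the scores:
83 + 65 + 65 + 75 + 72 + 67 = 427
Divide by the number of tests:
427 / 6 = 71.1666... ≈ 71.17

71.17


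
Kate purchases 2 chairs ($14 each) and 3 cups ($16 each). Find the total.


Cost of chairs:
2 x $14 = $28
Cost of cups:
3 x $16 = $48
Add both:
$28 + $48 = $76

$76


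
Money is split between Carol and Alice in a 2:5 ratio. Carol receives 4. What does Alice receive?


Find the multiplier:
4 / 2 = 2
Apply to Alice's share:
5 x 2 = 10

10


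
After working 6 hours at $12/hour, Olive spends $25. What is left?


Calculate earnings:
6 x $12 = $72
Subtract spending:
$72 - $25 = $47

$47


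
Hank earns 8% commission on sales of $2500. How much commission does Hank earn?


Convert rate to decimal:
8% = 0.08
Multiply by sales:
$2500 x 0.08 = $200

$200


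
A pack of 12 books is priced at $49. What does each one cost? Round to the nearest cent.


Total cost: $49
Number of items: 12
Unit price: $49 / 12 = $4.0833... ≈ $4.08

$4.08


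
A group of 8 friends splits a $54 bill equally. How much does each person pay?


Total bill: $54
Number of people: 8
Each pays: $54 / 8 = $6.75

$6.75


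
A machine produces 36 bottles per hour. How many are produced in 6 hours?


Production rate: 36 bottles per hour
Time: 6 hours
Total: 36 x 6 = 216 bottles

216 bottles


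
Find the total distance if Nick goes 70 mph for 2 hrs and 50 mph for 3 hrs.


Leg 1 distance:
70 x 2 = 140 miles
Leg 2 distance:
50 x 3 = 150 miles
Total distance:
140 + 150 = 290 miles

290 miles


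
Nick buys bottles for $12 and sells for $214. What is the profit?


Selling price = $214
Cost price = $12
Profit = selling price - cost price:
Profit = $214 - $12 = $202

$202


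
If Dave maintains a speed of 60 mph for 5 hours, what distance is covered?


Use the formula: distance = speed x time
Speed = 60 mph, Time = 5 hours
60 x 5 = 300 miles

300 miles


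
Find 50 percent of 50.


Convert percentage to decimal:
50% = 0.5
Multiply:
50 x 0.5 = 25

25


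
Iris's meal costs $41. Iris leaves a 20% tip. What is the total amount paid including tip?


Calculate the tip:
20% of $41 = $8.20
Add tip to meal cost:
$41 + $8.20 = $49.20

$49.20


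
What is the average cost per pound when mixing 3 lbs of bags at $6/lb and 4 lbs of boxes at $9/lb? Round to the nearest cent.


Cost of bags:
3 x $6 = $18
Cost of boxes:
4 x $9 = $36
Total cost: $18 + $36 = $54
Total weight: 7 lbs
Average: $54 / 7 = $7.7142... ≈ $7.71/lb

$7.71/lb


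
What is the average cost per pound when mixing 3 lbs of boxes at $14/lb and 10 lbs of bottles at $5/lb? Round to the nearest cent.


Cost of boxes:
3 x $14 = $42
Cost of bottles:
10 x $5 = $50
Total cost: $42 + $50 = $92
Total weight: 13 lbs
Average: $92 / 13 = $7.0769... ≈ $7.08/lb

$7.08/lb


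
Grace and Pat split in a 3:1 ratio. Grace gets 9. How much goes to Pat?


Find the multiplier:
9 / 3 = 3
Apply to Pat's share:
1 x 3 = 3

3


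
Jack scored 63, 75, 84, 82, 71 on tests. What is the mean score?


Add the scores:
63 + 75 + 84 + 82 + 71 = 375
Divide by the number of tests:
375 / 5 = 75

75


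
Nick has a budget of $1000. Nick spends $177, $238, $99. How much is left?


Add up expenses:
$177 + $238 + $99 = $514
Subtract from budget:
$1000 - $514 = $486

$486


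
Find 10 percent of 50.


Convert percentage to decimal:
10% = 0.1
Multiply:
50 x 0.1 = 5

5


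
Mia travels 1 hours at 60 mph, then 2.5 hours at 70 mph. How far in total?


Leg 1 distance:
60 x 1 = 60 miles
Leg 2 distance:
70 x 2.5 = 175 miles
Total distance:
60 + 175 = 235 miles

235 miles


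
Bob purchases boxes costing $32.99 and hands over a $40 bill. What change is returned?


Start with the amount paid:
$40
Subtract the price:
$40 - $32.99 = $7.01

$7.01


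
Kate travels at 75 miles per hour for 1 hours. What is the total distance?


Use the formula: distance = speed x time
Speed = 75 mph, Time = 1 hours
75 x 1 = 75 miles

75 miles


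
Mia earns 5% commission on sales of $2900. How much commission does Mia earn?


Convert rate to decimal:
5% = 0.05
Multiply by sales:
$2900 x 0.05 = $145

$145


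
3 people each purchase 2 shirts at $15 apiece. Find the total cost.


Cost per person:
2 x $15 = $30
Group total:
3 x $30 = $90

$90


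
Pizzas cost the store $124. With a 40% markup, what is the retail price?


Calculate the markup amount:
40% of $124 = $49.60
Add to cost:
$124 + $49.60 = $173.60

$173.60


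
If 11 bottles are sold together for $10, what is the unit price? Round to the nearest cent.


Total cost: $10
Number of items: 11
Unit price: $10 / 11 = $0.9090... ≈ $0.91

$0.91


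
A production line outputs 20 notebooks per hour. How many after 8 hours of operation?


Production rate: 20 notebooks per hour
Time: 8 hours
Total: 20 x 8 = 160 notebooks

160 notebooks


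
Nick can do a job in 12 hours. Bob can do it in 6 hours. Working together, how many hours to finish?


Nick's rate: 1/12 of the job per hour
Bob's rate: 1/6 of the job per hour
Combined rate: 1/12 + 1/6 = 1/4 per hour
Time = 1 / (1/4) = 4 hours

4 hours


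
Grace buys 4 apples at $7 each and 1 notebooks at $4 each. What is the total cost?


Cost of apples:
4 x $7 = $28
Cost of notebooks:
1 x $4 = $4
Add both:
$28 + $4 = $32

$32


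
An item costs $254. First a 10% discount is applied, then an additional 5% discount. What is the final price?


First discount:
10% of $254 = $25.40
Price after first discount:
$254 - $25.40 = $228.60
Second discount:
5% of $228.60 = $11.43
Final price:
$228.60 - $11.43 = $217.17

$217.17


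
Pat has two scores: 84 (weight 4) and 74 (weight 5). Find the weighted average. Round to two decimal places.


Weighted sum:
4 x 84 + 5 x 74 = 706
Total weight:
4 + 5 = 9
Weighted average:
706 / 9 = 78.4444... ≈ 78.44

78.44


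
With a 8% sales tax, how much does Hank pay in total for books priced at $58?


Calculate the tax:
8% of $58 = $4.64
Add tax to price:
$58 + $4.64 = $62.64

$62.64


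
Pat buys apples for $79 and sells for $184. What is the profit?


Selling price = $184
Cost price = $79
Profit = selling price - cost price:
Profit = $184 - $79 = $105

$105


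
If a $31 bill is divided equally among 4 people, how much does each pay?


Total bill: $31
Number of people: 4
Each pays: $31 / 4 = $7.75

$7.75


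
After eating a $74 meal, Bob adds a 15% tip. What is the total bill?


Calculate the tip:
15% of $74 = $11.10
Add tip to meal cost:
$74 + $11.10 = $85.10

$85.10


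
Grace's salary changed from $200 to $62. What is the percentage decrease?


Find the absolute change:
|62 - 200| = 138
Divide by original and multiply by 100:
138 / 200 x 100 = 69%

69%


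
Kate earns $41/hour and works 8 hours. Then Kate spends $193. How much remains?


Calculate earnings:
8 x $41 = $328
Subtract spending:
$328 - $193 = $135

$135


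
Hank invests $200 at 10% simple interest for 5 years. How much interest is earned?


Use the formula I = P x R x T / 100
P x R x T = 200 x 10 x 5 = 10000
I = 10000 / 100 = $100

$100


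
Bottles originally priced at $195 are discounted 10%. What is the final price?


Calculate the discount amount:
10% of $195 = $19.50
Subtract from original:
$195 - $19.50 = $175.50

$175.50


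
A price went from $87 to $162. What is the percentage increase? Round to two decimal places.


Find the absolute change:
|162 - 87| = 75
Divide by original and multiply by 100:
75 / 87 x 100 = 86.2068...% ≈ 86.21%

86.21%


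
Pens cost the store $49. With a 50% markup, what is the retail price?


Calculate the markup amount:
50% of $49 = $24.50
Add to cost:
$49 + $24.50 = $73.50

$73.50


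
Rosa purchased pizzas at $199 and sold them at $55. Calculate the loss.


Selling price = $55
Cost price = $199
Loss = cost price - selling price:
Loss = $199 - $55 = $144

$144


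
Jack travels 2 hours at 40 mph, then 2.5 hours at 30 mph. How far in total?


Leg 1 distance:
40 x 2 = 80 miles
Leg 2 distance:
30 x 2.5 = 75 miles
Total distance:
80 + 75 = 155 miles

155 miles


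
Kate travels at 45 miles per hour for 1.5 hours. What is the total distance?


Use the formula: distance = speed x time
Speed = 45 mph, Time = 1.5 hours
45 x 1.5 = 67.5 miles

67.5 miles


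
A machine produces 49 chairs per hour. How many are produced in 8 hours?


Production rate: 49 chairs per hour
Time: 8 hours
Total: 49 x 8 = 392 chairs

392 chairs


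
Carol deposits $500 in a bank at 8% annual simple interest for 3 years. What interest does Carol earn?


Use the formula I = P x R x T / 100
P x R x T = 500 x 8 x 3 = 12000
I = 12000 / 100 = $120

$120


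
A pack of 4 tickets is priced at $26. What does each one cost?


Total cost: $26
Number of items: 4
Unit price: $26 / 4 = $6.50

$6.50


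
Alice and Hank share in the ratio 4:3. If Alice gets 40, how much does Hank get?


Find the multiplier:
40 / 4 = 10
Apply to Hank's share:
3 x 10 = 30

30


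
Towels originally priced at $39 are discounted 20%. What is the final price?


Calculate the discount amount:
20% of $39 = $7.80
Subtract from original:
$39 - $7.80 = $31.20

$31.20


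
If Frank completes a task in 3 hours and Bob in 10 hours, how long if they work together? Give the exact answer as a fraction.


Frank's rate: 1/3 of the job per hour
Bob's rate: 1/10 of the job per hour
Combined rate: 1/3 + 1/10 = 13/30 per hour
Time = 1 / (13/30) = 30/13 hours (≈ 2.31 hours)

30/13 hours


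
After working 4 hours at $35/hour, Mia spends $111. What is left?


Calculate earnings:
4 x $35 = $140
Subtract spending:
$140 - $111 = $29

$29


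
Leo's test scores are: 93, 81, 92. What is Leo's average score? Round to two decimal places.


Add the scores:
93 + 81 + 92 = 266
Divide by the number of tests:
266 / 3 = 88.6666... ≈ 88.67

88.67


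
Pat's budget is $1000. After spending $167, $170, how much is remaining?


Add up expenses:
$167 + $170 = $337
Subtract from budget:
$1000 - $337 = $663

$663


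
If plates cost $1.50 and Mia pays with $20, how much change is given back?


Start with the amount paid:
$20
Subtract the price:
$20 - $1.50 = $18.50

$18.50


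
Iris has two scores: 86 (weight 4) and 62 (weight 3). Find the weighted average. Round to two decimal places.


Weighted sum:
4 x 86 + 3 x 62 = 530
Total weight:
4 + 3 = 7
Weighted average:
530 / 7 = 75.7142... ≈ 75.71

75.71


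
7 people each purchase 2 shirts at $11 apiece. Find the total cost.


Cost per person:
2 x $11 = $22
Group total:
7 x $22 = $154

$154


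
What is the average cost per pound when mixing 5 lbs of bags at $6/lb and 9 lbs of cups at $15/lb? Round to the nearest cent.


Cost of bags:
5 x $6 = $30
Cost of cups:
9 x $15 = $135
Total cost: $30 + $135 = $165
Total weight: 14 lbs
Average: $165 / 14 = $11.7857... ≈ $11.79/lb

$11.79/lb


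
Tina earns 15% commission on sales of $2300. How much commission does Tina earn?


Convert rate to decimal:
15% = 0.15
Multiply by sales:
$2300 x 0.15 = $345

$345


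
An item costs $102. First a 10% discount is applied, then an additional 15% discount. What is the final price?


First discount:
10% of $102 = $10.20
Price after first discount:
$102 - $10.20 = $91.80
Second discount:
15% of $91.80 = $13.77
Final price:
$91.80 - $13.77 = $78.03

$78.03


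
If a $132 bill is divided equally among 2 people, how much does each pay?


Total bill: $132
Number of people: 2
Each pays: $132 / 2 = $66

$66


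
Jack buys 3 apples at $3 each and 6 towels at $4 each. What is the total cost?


Cost of apples:
3 x $3 = $9
Cost of towels:
6 x $4 = $24
Add both:
$9 + $24 = $33

$33


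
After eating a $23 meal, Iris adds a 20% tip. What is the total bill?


Calculate the tip:
20% of $23 = $4.60
Add tip to meal cost:
$23 + $4.60 = $27.60

$27.60


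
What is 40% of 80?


Convert percentage to decimal:
40% = 0.4
Multiply:
80 x 0.4 = 32

32


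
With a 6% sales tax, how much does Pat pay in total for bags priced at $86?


Calculate the tax:
6% of $86 = $5.16
Add tax to price:
$86 + $5.16 = $91.16

$91.16


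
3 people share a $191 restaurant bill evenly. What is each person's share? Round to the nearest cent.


Total bill: $191
Number of people: 3
Each pays: $191 / 3 = $63.6666... ≈ $63.67

$63.67


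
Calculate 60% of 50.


Convert percentage to decimal:
60% = 0.6
Multiply:
50 x 0.6 = 30

30


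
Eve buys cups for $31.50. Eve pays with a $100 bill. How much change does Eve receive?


Start with the amount paid:
$100
Subtract the price:
$100 - $31.50 = $68.50

$68.50


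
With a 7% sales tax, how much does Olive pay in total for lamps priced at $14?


Calculate the tax:
7% of $14 = $0.98
Add tax to price:
$14 + $0.98 = $14.98

$14.98


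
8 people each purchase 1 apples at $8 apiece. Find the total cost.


Cost per person:
1 x $8 = $8
Group total:
8 x $8 = $64

$64


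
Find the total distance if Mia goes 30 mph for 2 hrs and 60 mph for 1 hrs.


Leg 1 distance:
30 x 2 = 60 miles
Leg 2 distance:
60 x 1 = 60 miles
Total distance:
60 + 60 = 120 miles

120 miles


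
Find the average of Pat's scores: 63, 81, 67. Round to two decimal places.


Add the scores:
63 + 81 + 67 = 211
Divide by the number of tests:
211 / 3 = 70.3333... ≈ 70.33

70.33


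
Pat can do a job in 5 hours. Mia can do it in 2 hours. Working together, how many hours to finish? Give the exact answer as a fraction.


Pat's rate: 1/5 of the job per hour
Mia's rate: 1/2 of the job per hour
Combined rate: 1/5 + 1/2 = 7/10 per hour
Time = 1 / (7/10) = 10/7 hours (≈ 1.43 hours)

10/7 hours


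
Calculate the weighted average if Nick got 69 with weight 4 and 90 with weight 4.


Weighted sum:
4 x 69 + 4 x 90 = 636
Total weight:
4 + 4 = 8
Weighted average:
636 / 8 = 79.5

79.5


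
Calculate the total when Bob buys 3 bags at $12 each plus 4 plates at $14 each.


Cost of bags:
3 x $12 = $36
Cost of plates:
4 x $14 = $56
Add both:
$36 + $56 = $92

$92


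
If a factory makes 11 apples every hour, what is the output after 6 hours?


Production rate: 11 apples per hour
Time: 6 hours
Total: 11 x 6 = 66 apples

66 apples


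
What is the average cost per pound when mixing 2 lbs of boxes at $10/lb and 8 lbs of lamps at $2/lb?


Cost of boxes:
2 x $10 = $20
Cost of lamps:
8 x $2 = $16
Total cost: $20 + $16 = $36
Total weight: 10 lbs
Average: $36 / 10 = $3.60/lb

$3.60/lb


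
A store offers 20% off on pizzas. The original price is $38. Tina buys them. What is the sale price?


Calculate the discount amount:
20% of $38 = $7.60
Subtract from original:
$38 - $7.60 = $30.40

$30.40


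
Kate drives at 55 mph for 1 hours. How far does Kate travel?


Use the formula: distance = speed x time
Speed = 55 mph, Time = 1 hours
55 x 1 = 55 miles

55 miles


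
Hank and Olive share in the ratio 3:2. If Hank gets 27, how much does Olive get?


Find the multiplier:
27 / 3 = 9
Apply to Olive's share:
2 x 9 = 18

18


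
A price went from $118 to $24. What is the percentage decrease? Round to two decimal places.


Find the absolute change:
|24 - 118| = 94
Divide by original and multiply by 100:
94 / 118 x 100 = 79.6610...% ≈ 79.66%

79.66%


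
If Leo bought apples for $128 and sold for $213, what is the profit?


Selling price = $213
Cost price = $128
Profit = selling price - cost price:
Profit = $213 - $128 = $85

$85


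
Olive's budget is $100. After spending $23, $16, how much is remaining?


Add up expenses:
$23 + $16 = $39
Subtract from budget:
$100 - $39 = $61

$61


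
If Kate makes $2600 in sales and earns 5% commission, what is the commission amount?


Convert rate to decimal:
5% = 0.05
Multiply by sales:
$2600 x 0.05 = $130

$130


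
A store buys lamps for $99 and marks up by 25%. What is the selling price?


Calculate the markup amount:
25% of $99 = $24.75
Add to cost:
$99 + $24.75 = $123.75

$123.75


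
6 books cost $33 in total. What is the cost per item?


Total cost: $33
Number of items: 6
Unit price: $33 / 6 = $5.50

$5.50


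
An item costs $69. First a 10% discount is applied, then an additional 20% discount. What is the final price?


First discount:
10% of $69 = $6.90
Price after first discount:
$69 - $6.90 = $62.10
Second discount:
20% of $62.10 = $12.42
Final price:
$62.10 - $12.42 = $49.68

$49.68


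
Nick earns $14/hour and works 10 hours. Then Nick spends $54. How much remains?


Calculate earnings:
10 x $14 = $140
Subtract spending:
$140 - $54 = $86

$86


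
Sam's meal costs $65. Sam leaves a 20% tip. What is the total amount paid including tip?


Calculate the tip:
20% of $65 = $13
Add tip to meal cost:
$65 + $13 = $78

$78


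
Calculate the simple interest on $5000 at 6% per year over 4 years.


Use the formula I = P x R x T / 100
P x R x T = 5000 x 6 x 4 = 120000
I = 120000 / 100 = $1200

$1200


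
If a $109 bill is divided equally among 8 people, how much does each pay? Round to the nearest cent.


Total bill: $109
Number of people: 8
Each pays: $109 / 8 = $13.625 ≈ $13.63

$13.63


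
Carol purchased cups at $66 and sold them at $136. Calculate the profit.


Selling price = $136
Cost price = $66
Profit = selling price - cost price:
Profit = $136 - $66 = $70

$70


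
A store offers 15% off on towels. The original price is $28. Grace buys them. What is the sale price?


Calculate the discount amount:
15% of $28 = $4.20
Subtract from original:
$28 - $4.20 = $23.80

$23.80


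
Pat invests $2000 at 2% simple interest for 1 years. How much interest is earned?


Use the formula I = P x R x T / 100
P x R x T = 2000 x 2 x 1 = 4000
I = 4000 / 100 = $40

$40


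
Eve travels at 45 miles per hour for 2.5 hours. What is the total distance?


Use the formula: distance = speed x time
Speed = 45 mph, Time = 2.5 hours
45 x 2.5 = 112.5 miles

112.5 miles


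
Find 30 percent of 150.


Convert percentage to decimal:
30% = 0.3
Multiply:
150 x 0.3 = 45

45


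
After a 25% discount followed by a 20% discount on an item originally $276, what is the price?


First discount:
25% of $276 = $69
Price after first discount:
$276 - $69 = $207
Second discount:
20% of $207 = $41.40
Final price:
$207 - $41.40 = $165.60

$165.60


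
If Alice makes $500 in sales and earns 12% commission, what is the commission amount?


Convert rate to decimal:
12% = 0.12
Multiply by sales:
$500 x 0.12 = $60

$60


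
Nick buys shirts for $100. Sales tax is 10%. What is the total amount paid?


Calculate the tax:
10% of $100 = $10
Add tax to price:
$100 + $10 = $110

$110


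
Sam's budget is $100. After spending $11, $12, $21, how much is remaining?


Add up expenses:
$11 + $12 + $21 = $44
Subtract from budget:
$100 - $44 = $56

$56


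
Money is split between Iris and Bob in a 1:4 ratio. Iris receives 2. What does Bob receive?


Find the multiplier:
2 / 1 = 2
Apply to Bob's share:
4 x 2 = 8

8


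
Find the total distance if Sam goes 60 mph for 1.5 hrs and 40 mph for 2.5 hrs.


Leg 1 distance:
60 x 1.5 = 90 miles
Leg 2 distance:
40 x 2.5 = 100 miles
Total distance:
90 + 100 = 190 miles

190 miles


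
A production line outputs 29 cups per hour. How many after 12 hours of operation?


Production rate: 29 cups per hour
Time: 12 hours
Total: 29 x 12 = 348 cups

348 cups


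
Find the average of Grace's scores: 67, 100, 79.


Add the scores:
67 + 100 + 79 = 246
Divide by the number of tests:
246 / 3 = 82

82


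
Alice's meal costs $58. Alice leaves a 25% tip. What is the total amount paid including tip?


Calculate the tip:
25% of $58 = $14.50
Add tip to meal cost:
$58 + $14.50 = $72.50

$72.50


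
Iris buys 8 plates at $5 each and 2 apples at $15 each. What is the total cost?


Cost of plates:
8 x $5 = $40
Cost of apples:
2 x $15 = $30
Add both:
$40 + $30 = $70

$70


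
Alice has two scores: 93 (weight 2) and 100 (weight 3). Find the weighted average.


Weighted sum:
2 x 93 + 3 x 100 = 486
Total weight:
2 + 3 = 5
Weighted average:
486 / 5 = 97.2

97.2


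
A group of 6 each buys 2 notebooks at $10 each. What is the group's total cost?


Cost per person:
2 x $10 = $20
Group total:
6 x $20 = $120

$120


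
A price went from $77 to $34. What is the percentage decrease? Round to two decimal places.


Find the absolute change:
|34 - 77| = 43
Divide by original and multiply by 100:
43 / 77 x 100 = 55.8441...% ≈ 55.84%

55.84%


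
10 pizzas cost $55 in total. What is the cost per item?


Total cost: $55
Number of items: 10
Unit price: $55 / 10 = $5.50

$5.50


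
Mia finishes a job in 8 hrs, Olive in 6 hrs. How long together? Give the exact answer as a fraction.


Mia's rate: 1/8 of the job per hour
Olive's rate: 1/6 of the job per hour
Combined rate: 1/8 + 1/6 = 7/24 per hour
Time = 1 / (7/24) = 24/7 hours (≈ 3.43 hours)

24/7 hours


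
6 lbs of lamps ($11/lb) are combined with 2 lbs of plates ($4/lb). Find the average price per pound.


Cost of lamps:
6 x $11 = $66
Cost of plates:
2 x $4 = $8
Total cost: $66 + $8 = $74
Total weight: 8 lbs
Average: $74 / 8 = $9.25/lb

$9.25/lb


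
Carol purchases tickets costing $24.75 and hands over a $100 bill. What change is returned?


Start with the amount paid:
$100
Subtract the price:
$100 - $24.75 = $75.25

$75.25


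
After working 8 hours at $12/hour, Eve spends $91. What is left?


Calculate earnings:
8 x $12 = $96
Subtract spending:
$96 - $91 = $5

$5


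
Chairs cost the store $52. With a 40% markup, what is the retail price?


Calculate the markup amount:
40% of $52 = $20.80
Add to cost:
$52 + $20.80 = $72.80

$72.80


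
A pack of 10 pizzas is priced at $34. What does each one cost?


Total cost: $34
Number of items: 10
Unit price: $34 / 10 = $3.40

$3.40


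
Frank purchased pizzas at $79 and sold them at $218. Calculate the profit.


Selling price = $218
Cost price = $79
Profit = selling price - cost price:
Profit = $218 - $79 = $139

$139


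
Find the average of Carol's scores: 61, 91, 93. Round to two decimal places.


Add the scores:
61 + 91 + 93 = 245
Divide by the number of tests:
245 / 3 = 81.6666... ≈ 81.67

81.67


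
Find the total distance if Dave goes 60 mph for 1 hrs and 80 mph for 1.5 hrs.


Leg 1 distance:
60 x 1 = 60 miles
Leg 2 distance:
80 x 1.5 = 120 miles
Total distance:
60 + 120 = 180 miles

180 miles


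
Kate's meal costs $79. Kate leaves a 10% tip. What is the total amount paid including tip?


Calculate the tip:
10% of $79 = $7.90
Add tip to meal cost:
$79 + $7.90 = $86.90

$86.90


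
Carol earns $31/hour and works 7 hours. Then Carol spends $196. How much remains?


Calculate earnings:
7 x $31 = $217
Subtract spending:
$217 - $196 = $21

$21


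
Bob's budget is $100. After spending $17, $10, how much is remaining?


Add up expenses:
$17 + $10 = $27
Subtract from budget:
$100 - $27 = $73

$73


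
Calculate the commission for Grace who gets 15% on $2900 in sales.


Convert rate to decimal:
15% = 0.15
Multiply by sales:
$2900 x 0.15 = $435

$435


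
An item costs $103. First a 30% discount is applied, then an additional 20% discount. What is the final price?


First discount:
30% of $103 = $30.90
Price after first discount:
$103 - $30.90 = $72.10
Second discount:
20% of $72.10 = $14.42
Final price:
$72.10 - $14.42 = $57.68

$57.68


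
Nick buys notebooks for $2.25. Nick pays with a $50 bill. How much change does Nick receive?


Start with the amount paid:
$50
Subtract the price:
$50 - $2.25 = $47.75

$47.75


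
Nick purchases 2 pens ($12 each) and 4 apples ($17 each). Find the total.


Cost of pens:
2 x $12 = $24
Cost of apples:
4 x $17 = $68
Add both:
$24 + $68 = $92

$92


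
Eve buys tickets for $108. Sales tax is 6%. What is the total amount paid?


Calculate the tax:
6% of $108 = $6.48
Add tax to price:
$108 + $6.48 = $114.48

$114.48


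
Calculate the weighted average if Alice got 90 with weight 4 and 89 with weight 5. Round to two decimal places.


Weighted sum:
4 x 90 + 5 x 89 = 805
Total weight:
4 + 5 = 9
Weighted average:
805 / 9 = 89.4444... ≈ 89.44

89.44


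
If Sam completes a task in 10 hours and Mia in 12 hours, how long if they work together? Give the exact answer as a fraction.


Sam's rate: 1/10 of the job per hour
Mia's rate: 1/12 of the job per hour
Combined rate: 1/10 + 1/12 = 11/60 per hour
Time = 1 / (11/60) = 60/11 hours (≈ 5.45 hours)

60/11 hours


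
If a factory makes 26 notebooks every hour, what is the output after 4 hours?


Production rate: 26 notebooks per hour
Time: 4 hours
Total: 26 x 4 = 104 notebooks

104 notebooks


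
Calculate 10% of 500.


Convert percentage to decimal:
10% = 0.1
Multiply:
500 x 0.1 = 50

50


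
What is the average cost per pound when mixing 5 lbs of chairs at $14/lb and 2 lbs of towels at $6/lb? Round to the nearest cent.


Cost of chairs:
5 x $14 = $70
Cost of towels:
2 x $6 = $12
Total cost: $70 + $12 = $82
Total weight: 7 lbs
Average: $82 / 7 = $11.7142... ≈ $11.71/lb

$11.71/lb


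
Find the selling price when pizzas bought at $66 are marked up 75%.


Calculate the markup amount:
75% of $66 = $49.50
Add to cost:
$66 + $49.50 = $115.50

$115.50


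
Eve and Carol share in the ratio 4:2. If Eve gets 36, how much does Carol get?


Find the multiplier:
36 / 4 = 9
Apply to Carol's share:
2 x 9 = 18

18
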